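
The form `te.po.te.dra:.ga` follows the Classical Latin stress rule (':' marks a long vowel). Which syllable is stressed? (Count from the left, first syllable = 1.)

Classical Latin: stress the penult if heavy (long vowel or closed), else the antepenult.
Weights: 3 te L, 4 dra: H, 5 ga L.
The penult (syllable 4, dra:) is heavy, so it takes stress.
Stress on syllable 4: te.po.te.ˈdra:.ga.

4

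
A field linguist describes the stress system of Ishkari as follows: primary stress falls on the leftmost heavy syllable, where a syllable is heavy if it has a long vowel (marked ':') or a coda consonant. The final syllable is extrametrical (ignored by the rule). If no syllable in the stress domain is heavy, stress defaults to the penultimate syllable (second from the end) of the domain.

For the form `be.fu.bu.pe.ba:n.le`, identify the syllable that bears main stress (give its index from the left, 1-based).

5

The final syllable (6, le) is extrametrical; the stress domain is syllables 1–5.
Weights: 1 be L, 2 fu L, 3 bu L, 4 pe L, 5 ba:n H.
Heavy syllables in the domain: 5. The leftmost is syllable 5 (ba:n).
Primary stress: syllable 5 → be.fu.bu.pe.ˈba:n.le.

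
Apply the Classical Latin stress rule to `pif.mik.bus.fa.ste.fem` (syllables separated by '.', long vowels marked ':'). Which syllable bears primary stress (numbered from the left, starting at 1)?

4

Classical Latin: stress the penult if heavy (long vowel or closed), else the antepenult.
Weights: 4 fa L, 5 ste L, 6 fem H.
The penult (syllable 5, ste) is light, so stress falls on the antepenult (syllable 4, fa).
Stress on syllable 4: pif.mik.bus.ˈfa.ste.fem.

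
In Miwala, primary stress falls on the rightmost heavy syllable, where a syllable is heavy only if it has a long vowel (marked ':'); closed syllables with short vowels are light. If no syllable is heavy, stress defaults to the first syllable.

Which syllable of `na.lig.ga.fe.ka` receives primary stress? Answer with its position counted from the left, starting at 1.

Weights: 1 na L, 2 lig L, 3 ga L, 4 fe L, 5 ka L.
No heavy syllable in the domain; default to the first syllable = syllable 1.
Primary stress: syllable 1 → ˈna.lig.ga.fe.ka.

1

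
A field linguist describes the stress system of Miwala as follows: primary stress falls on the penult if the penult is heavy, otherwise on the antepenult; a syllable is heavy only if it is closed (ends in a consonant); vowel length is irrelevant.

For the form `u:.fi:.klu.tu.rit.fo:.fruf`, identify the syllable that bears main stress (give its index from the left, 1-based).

Weights: 5 rit H, 6 fo: L, 7 fruf H.
The penult (syllable 6, fo:) is light, so stress falls on the antepenult (syllable 5, rit).
Primary stress: syllable 5 → u:.fi:.klu.tu.ˈrit.fo:.fruf.

5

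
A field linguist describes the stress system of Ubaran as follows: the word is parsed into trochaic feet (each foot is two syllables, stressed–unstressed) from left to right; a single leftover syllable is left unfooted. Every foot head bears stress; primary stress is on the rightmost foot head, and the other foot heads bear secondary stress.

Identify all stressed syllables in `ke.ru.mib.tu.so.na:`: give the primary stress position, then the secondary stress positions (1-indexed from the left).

primary 5, secondary 1, 3

Parse left to right into trochaic (ˈσσ) feet: (ˈke.ru) (ˈmib.tu) (ˈso.na:).
Foot heads (stressed positions): 1, 3, 5.
End Rule Rightmost: primary stress on the rightmost head = syllable 5.
Secondary stress on 1, 3: ˌke.ru.ˌmib.tu.ˈso.na:.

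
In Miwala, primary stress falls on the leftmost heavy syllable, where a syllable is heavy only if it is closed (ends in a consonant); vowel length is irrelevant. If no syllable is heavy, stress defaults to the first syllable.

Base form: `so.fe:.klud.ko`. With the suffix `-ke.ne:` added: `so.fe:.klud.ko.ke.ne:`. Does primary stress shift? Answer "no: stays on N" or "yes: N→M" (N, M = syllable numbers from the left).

Base `so.fe:.klud.ko` (4 syllables):
  Weights: 1 so L, 2 fe: L, 3 klud H, 4 ko L.
  Heavy syllables in the domain: 3. The leftmost is syllable 3 (klud).
  → primary stress on syllable 3.
Suffixed `so.fe:.klud.ko.ke.ne:` (6 syllables):
  Weights: 1 so L, 2 fe: L, 3 klud H, 4 ko L, 5 ke L, 6 ne: L.
  Heavy syllables in the domain: 3. The leftmost is syllable 3 (klud).
  → primary stress on syllable 3.

no: stays on 3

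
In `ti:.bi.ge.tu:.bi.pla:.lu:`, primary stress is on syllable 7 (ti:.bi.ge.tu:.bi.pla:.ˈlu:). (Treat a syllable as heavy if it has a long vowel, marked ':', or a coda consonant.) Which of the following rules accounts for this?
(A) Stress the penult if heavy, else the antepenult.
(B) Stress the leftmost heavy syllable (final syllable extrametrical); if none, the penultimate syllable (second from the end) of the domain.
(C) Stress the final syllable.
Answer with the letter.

Rule A → syllable 6 (observed: 7).
Rule B → syllable 1 (observed: 7).
Rule C → syllable 7 ✓.

C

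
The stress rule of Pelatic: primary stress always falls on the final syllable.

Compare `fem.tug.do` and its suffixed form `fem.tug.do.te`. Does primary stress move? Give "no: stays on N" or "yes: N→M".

yes: 3→4

Base `fem.tug.do` (3 syllables):
  The word has 3 syllables; the final syllable is syllable 3 (do).
  → primary stress on syllable 3.
Suffixed `fem.tug.do.te` (4 syllables):
  The word has 4 syllables; the final syllable is syllable 4 (te).
  → primary stress on syllable 4.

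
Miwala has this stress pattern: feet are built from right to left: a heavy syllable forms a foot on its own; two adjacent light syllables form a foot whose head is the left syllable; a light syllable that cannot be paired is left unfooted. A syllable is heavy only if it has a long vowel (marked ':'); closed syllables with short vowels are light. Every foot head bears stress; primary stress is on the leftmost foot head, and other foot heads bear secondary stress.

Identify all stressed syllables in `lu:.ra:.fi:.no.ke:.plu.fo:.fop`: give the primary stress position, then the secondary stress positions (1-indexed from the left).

primary 1, secondary 2, 3, 5, 7

Weights: 1 lu: H, 2 ra: H, 3 fi: H, 4 no L, 5 ke: H, 6 plu L, 7 fo: H, 8 fop L.
Parse right to left (heavy = foot alone; LL = one foot; stranded L unfooted): (ˈlu:) (ˈra:) (ˈfi:) no (ˈke:) plu (ˈfo:) fop.
Foot heads: 1, 2, 3, 5, 7.
Primary stress on the leftmost head = syllable 1.
Secondary stress on 2, 3, 5, 7: ˈlu:.ˌra:.ˌfi:.no.ˌke:.plu.ˌfo:.fop.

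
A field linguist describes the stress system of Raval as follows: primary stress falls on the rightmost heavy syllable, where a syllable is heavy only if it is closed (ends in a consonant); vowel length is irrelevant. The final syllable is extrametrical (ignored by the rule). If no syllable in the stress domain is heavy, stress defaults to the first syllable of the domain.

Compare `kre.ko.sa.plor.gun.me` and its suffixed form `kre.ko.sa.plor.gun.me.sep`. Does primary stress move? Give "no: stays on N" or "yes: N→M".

Base `kre.ko.sa.plor.gun.me` (6 syllables):
  The final syllable (6, me) is extrametrical; the stress domain is syllables 1–5.
  Weights: 1 kre L, 2 ko L, 3 sa L, 4 plor H, 5 gun H.
  Heavy syllables in the domain: 4, 5. The rightmost is syllable 5 (gun).
  → primary stress on syllable 5.
Suffixed `kre.ko.sa.plor.gun.me.sep` (7 syllables):
  The final syllable (7, sep) is extrametrical; the stress domain is syllables 1–6.
  Weights: 1 kre L, 2 ko L, 3 sa L, 4 plor H, 5 gun H, 6 me L.
  Heavy syllables in the domain: 4, 5. The rightmost is syllable 5 (gun).
  → primary stress on syllable 5.

no: stays on 5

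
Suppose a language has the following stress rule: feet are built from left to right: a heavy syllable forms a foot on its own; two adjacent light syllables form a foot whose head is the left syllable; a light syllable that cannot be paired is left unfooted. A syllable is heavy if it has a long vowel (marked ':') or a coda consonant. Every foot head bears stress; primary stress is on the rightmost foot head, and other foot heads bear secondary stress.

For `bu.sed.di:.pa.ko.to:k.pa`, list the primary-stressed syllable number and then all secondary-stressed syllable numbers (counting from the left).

primary 6, secondary 2, 3, 4

Weights: 1 bu L, 2 sed H, 3 di: H, 4 pa L, 5 ko L, 6 to:k H, 7 pa L.
Parse left to right (heavy = foot alone; LL = one foot; stranded L unfooted): bu (ˈsed) (ˈdi:) (ˈpa.ko) (ˈto:k) pa.
Foot heads: 2, 3, 4, 6.
Primary stress on the rightmost head = syllable 6.
Secondary stress on 2, 3, 4: bu.ˌsed.ˌdi:.ˌpa.ko.ˈto:k.pa.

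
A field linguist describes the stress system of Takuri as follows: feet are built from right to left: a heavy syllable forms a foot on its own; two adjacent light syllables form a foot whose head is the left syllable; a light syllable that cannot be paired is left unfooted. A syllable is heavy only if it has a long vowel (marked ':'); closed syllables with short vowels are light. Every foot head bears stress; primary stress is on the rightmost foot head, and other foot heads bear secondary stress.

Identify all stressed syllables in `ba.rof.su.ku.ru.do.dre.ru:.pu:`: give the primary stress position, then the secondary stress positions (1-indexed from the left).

primary 9, secondary 2, 4, 6, 8

Weights: 1 ba L, 2 rof L, 3 su L, 4 ku L, 5 ru L, 6 do L, 7 dre L, 8 ru: H, 9 pu: H.
Parse right to left (heavy = foot alone; LL = one foot; stranded L unfooted): ba (ˈrof.su) (ˈku.ru) (ˈdo.dre) (ˈru:) (ˈpu:).
Foot heads: 2, 4, 6, 8, 9.
Primary stress on the rightmost head = syllable 9.
Secondary stress on 2, 4, 6, 8: ba.ˌrof.su.ˌku.ru.ˌdo.dre.ˌru:.ˈpu:.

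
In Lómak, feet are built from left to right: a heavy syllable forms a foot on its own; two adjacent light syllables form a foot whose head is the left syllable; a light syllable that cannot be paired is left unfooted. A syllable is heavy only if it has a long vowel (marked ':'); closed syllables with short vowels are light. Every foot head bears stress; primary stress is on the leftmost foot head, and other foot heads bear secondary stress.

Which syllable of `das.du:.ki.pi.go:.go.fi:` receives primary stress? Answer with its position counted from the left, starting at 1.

2

Weights: 1 das L, 2 du: H, 3 ki L, 4 pi L, 5 go: H, 6 go L, 7 fi: H.
Parse left to right (heavy = foot alone; LL = one foot; stranded L unfooted): das (ˈdu:) (ˈki.pi) (ˈgo:) go (ˈfi:).
Foot heads: 2, 3, 5, 7.
Primary stress on the leftmost head = syllable 2.
Primary stress: syllable 2 → das.ˈdu:.ki.pi.go:.go.fi:.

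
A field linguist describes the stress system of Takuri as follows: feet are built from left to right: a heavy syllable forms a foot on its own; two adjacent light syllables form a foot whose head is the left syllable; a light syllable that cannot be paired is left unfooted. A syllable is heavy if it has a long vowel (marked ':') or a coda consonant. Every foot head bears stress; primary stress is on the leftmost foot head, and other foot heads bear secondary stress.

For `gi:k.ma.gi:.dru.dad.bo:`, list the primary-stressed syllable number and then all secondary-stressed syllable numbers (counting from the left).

Weights: 1 gi:k H, 2 ma L, 3 gi: H, 4 dru L, 5 dad H, 6 bo: H.
Parse left to right (heavy = foot alone; LL = one foot; stranded L unfooted): (ˈgi:k) ma (ˈgi:) dru (ˈdad) (ˈbo:).
Foot heads: 1, 3, 5, 6.
Primary stress on the leftmost head = syllable 1.
Secondary stress on 3, 5, 6: ˈgi:k.ma.ˌgi:.dru.ˌdad.ˌbo:.

primary 1, secondary 3, 5, 6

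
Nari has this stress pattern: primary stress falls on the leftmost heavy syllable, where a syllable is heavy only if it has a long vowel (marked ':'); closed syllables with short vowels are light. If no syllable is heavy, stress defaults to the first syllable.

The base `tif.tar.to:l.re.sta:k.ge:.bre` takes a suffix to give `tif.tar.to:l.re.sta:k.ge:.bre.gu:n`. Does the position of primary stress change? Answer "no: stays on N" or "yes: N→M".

no: stays on 3

Base `tif.tar.to:l.re.sta:k.ge:.bre` (7 syllables):
  Weights: 1 tif L, 2 tar L, 3 to:l H, 4 re L, 5 sta:k H, 6 ge: H, 7 bre L.
  Heavy syllables in the domain: 3, 5, 6. The leftmost is syllable 3 (to:l).
  → primary stress on syllable 3.
Suffixed `tif.tar.to:l.re.sta:k.ge:.bre.gu:n` (8 syllables):
  Weights: 1 tif L, 2 tar L, 3 to:l H, 4 re L, 5 sta:k H, 6 ge: H, 7 bre L, 8 gu:n H.
  Heavy syllables in the domain: 3, 5, 6, 8. The leftmost is syllable 3 (to:l).
  → primary stress on syllable 3.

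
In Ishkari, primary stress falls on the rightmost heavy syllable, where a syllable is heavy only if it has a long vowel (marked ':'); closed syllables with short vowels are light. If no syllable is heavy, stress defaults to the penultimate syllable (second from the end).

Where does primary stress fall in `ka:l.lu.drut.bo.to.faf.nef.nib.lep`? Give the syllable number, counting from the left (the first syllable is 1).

1

Weights: 1 ka:l H, 2 lu L, 3 drut L, 4 bo L, 5 to L, 6 faf L, 7 nef L, 8 nib L, 9 lep L.
Heavy syllables in the domain: 1. The rightmost is syllable 1 (ka:l).
Primary stress: syllable 1 → ˈka:l.lu.drut.bo.to.faf.nef.nib.lep.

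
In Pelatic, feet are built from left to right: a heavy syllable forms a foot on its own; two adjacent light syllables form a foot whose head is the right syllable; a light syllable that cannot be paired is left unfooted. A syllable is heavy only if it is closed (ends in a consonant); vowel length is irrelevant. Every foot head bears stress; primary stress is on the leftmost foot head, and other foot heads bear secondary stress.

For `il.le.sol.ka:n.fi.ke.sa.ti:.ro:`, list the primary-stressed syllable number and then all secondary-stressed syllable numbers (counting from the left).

primary 1, secondary 3, 4, 6, 8

Weights: 1 il H, 2 le L, 3 sol H, 4 ka:n H, 5 fi L, 6 ke L, 7 sa L, 8 ti: L, 9 ro: L.
Parse left to right (heavy = foot alone; LL = one foot; stranded L unfooted): (ˈil) le (ˈsol) (ˈka:n) (fi.ˈke) (sa.ˈti:) ro:.
Foot heads: 1, 3, 4, 6, 8.
Primary stress on the leftmost head = syllable 1.
Secondary stress on 3, 4, 6, 8: ˈil.le.ˌsol.ˌka:n.fi.ˌke.sa.ˌti:.ro:.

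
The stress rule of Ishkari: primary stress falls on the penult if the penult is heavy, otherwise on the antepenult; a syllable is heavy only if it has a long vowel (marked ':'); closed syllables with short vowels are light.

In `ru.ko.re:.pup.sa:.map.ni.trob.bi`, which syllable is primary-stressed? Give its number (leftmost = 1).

7

Weights: 7 ni L, 8 trob L, 9 bi L.
The penult (syllable 8, trob) is light, so stress falls on the antepenult (syllable 7, ni).
Primary stress: syllable 7 → ru.ko.re:.pup.sa:.map.ˈni.trob.bi.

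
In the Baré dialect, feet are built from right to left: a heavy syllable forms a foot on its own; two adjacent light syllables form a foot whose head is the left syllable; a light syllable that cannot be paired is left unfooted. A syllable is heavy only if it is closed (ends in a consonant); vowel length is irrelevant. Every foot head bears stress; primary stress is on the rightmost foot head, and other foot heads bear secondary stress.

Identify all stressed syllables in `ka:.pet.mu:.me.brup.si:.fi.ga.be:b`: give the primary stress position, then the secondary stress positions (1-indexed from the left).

primary 9, secondary 2, 3, 5, 7

Weights: 1 ka: L, 2 pet H, 3 mu: L, 4 me L, 5 brup H, 6 si: L, 7 fi L, 8 ga L, 9 be:b H.
Parse right to left (heavy = foot alone; LL = one foot; stranded L unfooted): ka: (ˈpet) (ˈmu:.me) (ˈbrup) si: (ˈfi.ga) (ˈbe:b).
Foot heads: 2, 3, 5, 7, 9.
Primary stress on the rightmost head = syllable 9.
Secondary stress on 2, 3, 5, 7: ka:.ˌpet.ˌmu:.me.ˌbrup.si:.ˌfi.ga.ˈbe:b.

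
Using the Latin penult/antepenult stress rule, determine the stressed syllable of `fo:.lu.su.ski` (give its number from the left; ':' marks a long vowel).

Classical Latin: stress the penult if heavy (long vowel or closed), else the antepenult.
Weights: 2 lu L, 3 su L, 4 ski L.
The penult (syllable 3, su) is light, so stress falls on the antepenult (syllable 2, lu).
Stress on syllable 2: fo:.ˈlu.su.ski.

2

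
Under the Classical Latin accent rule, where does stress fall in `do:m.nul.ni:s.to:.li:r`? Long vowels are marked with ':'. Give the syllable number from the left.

4

Classical Latin: stress the penult if heavy (long vowel or closed), else the antepenult.
Weights: 3 ni:s H, 4 to: H, 5 li:r H.
The penult (syllable 4, to:) is heavy, so it takes stress.
Stress on syllable 4: do:m.nul.ni:s.ˈto:.li:r.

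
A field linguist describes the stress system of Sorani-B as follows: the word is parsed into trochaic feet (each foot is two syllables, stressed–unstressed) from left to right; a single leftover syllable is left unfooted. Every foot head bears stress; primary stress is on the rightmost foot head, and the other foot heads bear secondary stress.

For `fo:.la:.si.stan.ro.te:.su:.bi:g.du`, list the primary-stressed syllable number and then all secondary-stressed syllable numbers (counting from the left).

Parse left to right into trochaic (ˈσσ) feet: (ˈfo:.la:) (ˈsi.stan) (ˈro.te:) (ˈsu:.bi:g) du. Syllable 9 is left unfooted.
Foot heads (stressed positions): 1, 3, 5, 7.
End Rule Rightmost: primary stress on the rightmost head = syllable 7.
Secondary stress on 1, 3, 5: ˌfo:.la:.ˌsi.stan.ˌro.te:.ˈsu:.bi:g.du.

primary 7, secondary 1, 3, 5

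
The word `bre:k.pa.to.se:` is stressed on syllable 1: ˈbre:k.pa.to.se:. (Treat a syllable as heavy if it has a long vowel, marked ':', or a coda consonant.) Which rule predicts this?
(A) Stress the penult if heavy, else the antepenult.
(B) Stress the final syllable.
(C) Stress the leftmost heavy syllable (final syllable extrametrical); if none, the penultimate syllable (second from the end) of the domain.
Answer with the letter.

C

Rule A → syllable 2 (observed: 1).
Rule B → syllable 4 (observed: 1).
Rule C → syllable 1 ✓.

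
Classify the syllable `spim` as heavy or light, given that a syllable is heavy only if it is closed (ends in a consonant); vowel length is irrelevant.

heavy

`spim`: short vowel, closed (coda /m/). Closed (coda /m/) → heavy.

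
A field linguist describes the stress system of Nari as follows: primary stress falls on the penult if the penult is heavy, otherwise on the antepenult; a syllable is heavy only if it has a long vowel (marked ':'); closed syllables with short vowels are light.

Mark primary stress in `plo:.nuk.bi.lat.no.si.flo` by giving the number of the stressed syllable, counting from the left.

5

Weights: 5 no L, 6 si L, 7 flo L.
The penult (syllable 6, si) is light, so stress falls on the antepenult (syllable 5, no).
Primary stress: syllable 5 → plo:.nuk.bi.lat.ˈno.si.flo.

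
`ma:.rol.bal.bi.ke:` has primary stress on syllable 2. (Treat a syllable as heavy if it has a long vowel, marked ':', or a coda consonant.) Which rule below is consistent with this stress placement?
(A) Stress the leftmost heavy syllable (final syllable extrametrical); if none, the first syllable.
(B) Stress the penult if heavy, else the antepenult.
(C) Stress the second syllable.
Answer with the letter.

Rule A → syllable 1 (observed: 2).
Rule B → syllable 3 (observed: 2).
Rule C → syllable 2 ✓.

C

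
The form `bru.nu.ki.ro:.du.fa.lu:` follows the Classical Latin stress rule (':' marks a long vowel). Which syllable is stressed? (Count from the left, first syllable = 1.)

Classical Latin: stress the penult if heavy (long vowel or closed), else the antepenult.
Weights: 5 du L, 6 fa L, 7 lu: H.
The penult (syllable 6, fa) is light, so stress falls on the antepenult (syllable 5, du).
Stress on syllable 5: bru.nu.ki.ro:.ˈdu.fa.lu:.

5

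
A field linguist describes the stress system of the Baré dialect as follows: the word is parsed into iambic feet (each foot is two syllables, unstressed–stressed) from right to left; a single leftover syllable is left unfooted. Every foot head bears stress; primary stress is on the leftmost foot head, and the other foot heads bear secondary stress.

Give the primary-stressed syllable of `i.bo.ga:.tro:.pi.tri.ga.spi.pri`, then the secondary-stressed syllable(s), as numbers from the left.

Parse right to left into iambic (σˈσ) feet: i (bo.ˈga:) (tro:.ˈpi) (tri.ˈga) (spi.ˈpri). Syllable 1 is left unfooted.
Foot heads (stressed positions): 3, 5, 7, 9.
End Rule Leftmost: primary stress on the leftmost head = syllable 3.
Secondary stress on 5, 7, 9: i.bo.ˈga:.tro:.ˌpi.tri.ˌga.spi.ˌpri.

primary 3, secondary 5, 7, 9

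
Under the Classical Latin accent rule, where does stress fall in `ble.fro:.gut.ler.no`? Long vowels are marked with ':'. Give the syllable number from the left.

Classical Latin: stress the penult if heavy (long vowel or closed), else the antepenult.
Weights: 3 gut H, 4 ler H, 5 no L.
The penult (syllable 4, ler) is heavy, so it takes stress.
Stress on syllable 4: ble.fro:.gut.ˈler.no.

4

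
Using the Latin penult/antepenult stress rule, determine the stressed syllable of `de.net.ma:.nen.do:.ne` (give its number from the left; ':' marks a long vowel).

Classical Latin: stress the penult if heavy (long vowel or closed), else the antepenult.
Weights: 4 nen H, 5 do: H, 6 ne L.
The penult (syllable 5, do:) is heavy, so it takes stress.
Stress on syllable 5: de.net.ma:.nen.ˈdo:.ne.

5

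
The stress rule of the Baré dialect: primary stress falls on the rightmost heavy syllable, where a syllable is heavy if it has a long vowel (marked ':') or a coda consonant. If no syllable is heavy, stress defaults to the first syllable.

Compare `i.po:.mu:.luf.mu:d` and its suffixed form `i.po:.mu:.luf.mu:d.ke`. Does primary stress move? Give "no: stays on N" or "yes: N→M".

no: stays on 5

Base `i.po:.mu:.luf.mu:d` (5 syllables):
  Weights: 1 i L, 2 po: H, 3 mu: H, 4 luf H, 5 mu:d H.
  Heavy syllables in the domain: 2, 3, 4, 5. The rightmost is syllable 5 (mu:d).
  → primary stress on syllable 5.
Suffixed `i.po:.mu:.luf.mu:d.ke` (6 syllables):
  Weights: 1 i L, 2 po: H, 3 mu: H, 4 luf H, 5 mu:d H, 6 ke L.
  Heavy syllables in the domain: 2, 3, 4, 5. The rightmost is syllable 5 (mu:d).
  → primary stress on syllable 5.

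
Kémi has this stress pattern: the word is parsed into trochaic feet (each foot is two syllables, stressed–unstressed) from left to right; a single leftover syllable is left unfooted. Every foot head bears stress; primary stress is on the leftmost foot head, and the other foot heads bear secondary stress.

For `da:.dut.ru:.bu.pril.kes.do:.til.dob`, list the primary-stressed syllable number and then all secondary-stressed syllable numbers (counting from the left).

Parse left to right into trochaic (ˈσσ) feet: (ˈda:.dut) (ˈru:.bu) (ˈpril.kes) (ˈdo:.til) dob. Syllable 9 is left unfooted.
Foot heads (stressed positions): 1, 3, 5, 7.
End Rule Leftmost: primary stress on the leftmost head = syllable 1.
Secondary stress on 3, 5, 7: ˈda:.dut.ˌru:.bu.ˌpril.kes.ˌdo:.til.dob.

primary 1, secondary 3, 5, 7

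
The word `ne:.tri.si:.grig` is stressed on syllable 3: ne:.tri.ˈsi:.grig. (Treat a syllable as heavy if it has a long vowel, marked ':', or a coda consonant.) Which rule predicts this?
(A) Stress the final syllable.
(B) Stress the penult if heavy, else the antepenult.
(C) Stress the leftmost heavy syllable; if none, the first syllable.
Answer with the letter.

Rule A → syllable 4 (observed: 3).
Rule B → syllable 3 ✓.
Rule C → syllable 1 (observed: 3).

B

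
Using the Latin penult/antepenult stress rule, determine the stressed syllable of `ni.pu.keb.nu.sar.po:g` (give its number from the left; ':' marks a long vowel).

Classical Latin: stress the penult if heavy (long vowel or closed), else the antepenult.
Weights: 4 nu L, 5 sar H, 6 po:g H.
The penult (syllable 5, sar) is heavy, so it takes stress.
Stress on syllable 5: ni.pu.keb.nu.ˈsar.po:g.

5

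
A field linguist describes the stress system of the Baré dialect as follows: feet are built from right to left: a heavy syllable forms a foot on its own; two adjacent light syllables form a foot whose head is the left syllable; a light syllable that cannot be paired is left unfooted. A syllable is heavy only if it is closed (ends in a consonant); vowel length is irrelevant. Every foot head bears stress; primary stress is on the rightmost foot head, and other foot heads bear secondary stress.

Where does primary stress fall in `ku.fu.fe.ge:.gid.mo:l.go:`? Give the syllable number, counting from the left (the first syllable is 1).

Weights: 1 ku L, 2 fu L, 3 fe L, 4 ge: L, 5 gid H, 6 mo:l H, 7 go: L.
Parse right to left (heavy = foot alone; LL = one foot; stranded L unfooted): (ˈku.fu) (ˈfe.ge:) (ˈgid) (ˈmo:l) go:.
Foot heads: 1, 3, 5, 6.
Primary stress on the rightmost head = syllable 6.
Primary stress: syllable 6 → ku.fu.fe.ge:.gid.ˈmo:l.go:.

6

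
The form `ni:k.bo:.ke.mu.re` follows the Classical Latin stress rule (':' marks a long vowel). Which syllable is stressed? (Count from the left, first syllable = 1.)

Classical Latin: stress the penult if heavy (long vowel or closed), else the antepenult.
Weights: 3 ke L, 4 mu L, 5 re L.
The penult (syllable 4, mu) is light, so stress falls on the antepenult (syllable 3, ke).
Stress on syllable 3: ni:k.bo:.ˈke.mu.re.

3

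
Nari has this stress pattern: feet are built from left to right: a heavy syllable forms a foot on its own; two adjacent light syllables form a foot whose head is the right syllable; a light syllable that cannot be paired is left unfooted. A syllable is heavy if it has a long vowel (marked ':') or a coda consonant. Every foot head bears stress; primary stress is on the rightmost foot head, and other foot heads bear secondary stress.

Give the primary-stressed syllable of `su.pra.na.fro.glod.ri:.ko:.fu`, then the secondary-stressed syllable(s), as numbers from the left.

primary 7, secondary 2, 4, 5, 6

Weights: 1 su L, 2 pra L, 3 na L, 4 fro L, 5 glod H, 6 ri: H, 7 ko: H, 8 fu L.
Parse left to right (heavy = foot alone; LL = one foot; stranded L unfooted): (su.ˈpra) (na.ˈfro) (ˈglod) (ˈri:) (ˈko:) fu.
Foot heads: 2, 4, 5, 6, 7.
Primary stress on the rightmost head = syllable 7.
Secondary stress on 2, 4, 5, 6: su.ˌpra.na.ˌfro.ˌglod.ˌri:.ˈko:.fu.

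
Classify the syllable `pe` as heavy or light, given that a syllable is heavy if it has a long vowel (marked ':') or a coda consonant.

light

`pe`: short vowel, open (no coda). Short vowel, open → light.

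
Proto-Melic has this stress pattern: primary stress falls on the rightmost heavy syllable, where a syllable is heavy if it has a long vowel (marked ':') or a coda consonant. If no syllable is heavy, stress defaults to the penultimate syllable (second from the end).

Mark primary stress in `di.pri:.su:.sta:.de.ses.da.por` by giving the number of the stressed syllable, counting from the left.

Weights: 1 di L, 2 pri: H, 3 su: H, 4 sta: H, 5 de L, 6 ses H, 7 da L, 8 por H.
Heavy syllables in the domain: 2, 3, 4, 6, 8. The rightmost is syllable 8 (por).
Primary stress: syllable 8 → di.pri:.su:.sta:.de.ses.da.ˈpor.

8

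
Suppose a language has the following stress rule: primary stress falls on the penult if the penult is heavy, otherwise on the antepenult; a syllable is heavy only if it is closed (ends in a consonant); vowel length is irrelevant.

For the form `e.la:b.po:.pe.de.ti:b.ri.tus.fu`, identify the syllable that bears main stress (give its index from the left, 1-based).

Weights: 7 ri L, 8 tus H, 9 fu L.
The penult (syllable 8, tus) is heavy, so it takes stress.
Primary stress: syllable 8 → e.la:b.po:.pe.de.ti:b.ri.ˈtus.fu.

8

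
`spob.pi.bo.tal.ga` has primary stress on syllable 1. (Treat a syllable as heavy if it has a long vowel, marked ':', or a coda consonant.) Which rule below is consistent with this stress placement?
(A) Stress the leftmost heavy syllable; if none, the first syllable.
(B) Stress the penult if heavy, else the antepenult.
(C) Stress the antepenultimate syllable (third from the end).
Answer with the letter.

A

Rule A → syllable 1 ✓.
Rule B → syllable 4 (observed: 1).
Rule C → syllable 3 (observed: 1).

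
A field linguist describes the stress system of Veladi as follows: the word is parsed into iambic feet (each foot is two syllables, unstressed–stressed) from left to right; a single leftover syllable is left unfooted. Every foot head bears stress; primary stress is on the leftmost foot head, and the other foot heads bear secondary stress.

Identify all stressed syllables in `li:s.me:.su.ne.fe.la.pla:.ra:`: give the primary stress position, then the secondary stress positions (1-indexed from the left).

Parse left to right into iambic (σˈσ) feet: (li:s.ˈme:) (su.ˈne) (fe.ˈla) (pla:.ˈra:).
Foot heads (stressed positions): 2, 4, 6, 8.
End Rule Leftmost: primary stress on the leftmost head = syllable 2.
Secondary stress on 4, 6, 8: li:s.ˈme:.su.ˌne.fe.ˌla.pla:.ˌra:.

primary 2, secondary 4, 6, 8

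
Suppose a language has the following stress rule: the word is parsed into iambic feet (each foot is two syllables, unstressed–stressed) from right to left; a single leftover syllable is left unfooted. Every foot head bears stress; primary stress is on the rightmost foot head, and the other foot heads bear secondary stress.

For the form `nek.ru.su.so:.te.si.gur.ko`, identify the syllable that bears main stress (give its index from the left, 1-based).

Parse right to left into iambic (σˈσ) feet: (nek.ˈru) (su.ˈso:) (te.ˈsi) (gur.ˈko).
Foot heads (stressed positions): 2, 4, 6, 8.
End Rule Rightmost: primary stress on the rightmost head = syllable 8.
Primary stress: syllable 8 → nek.ru.su.so:.te.si.gur.ˈko.

8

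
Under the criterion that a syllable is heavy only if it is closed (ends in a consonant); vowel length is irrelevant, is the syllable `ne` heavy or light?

`ne`: short vowel, open (no coda). Open (no coda) → light.

light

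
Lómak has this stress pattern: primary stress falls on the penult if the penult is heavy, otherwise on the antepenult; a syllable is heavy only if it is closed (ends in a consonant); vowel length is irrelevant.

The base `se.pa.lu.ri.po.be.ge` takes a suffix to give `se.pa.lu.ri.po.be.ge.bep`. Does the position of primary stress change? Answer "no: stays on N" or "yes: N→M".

Base `se.pa.lu.ri.po.be.ge` (7 syllables):
  Weights: 5 po L, 6 be L, 7 ge L.
  The penult (syllable 6, be) is light, so stress falls on the antepenult (syllable 5, po).
  → primary stress on syllable 5.
Suffixed `se.pa.lu.ri.po.be.ge.bep` (8 syllables):
  Weights: 6 be L, 7 ge L, 8 bep H.
  The penult (syllable 7, ge) is light, so stress falls on the antepenult (syllable 6, be).
  → primary stress on syllable 6.

yes: 5→6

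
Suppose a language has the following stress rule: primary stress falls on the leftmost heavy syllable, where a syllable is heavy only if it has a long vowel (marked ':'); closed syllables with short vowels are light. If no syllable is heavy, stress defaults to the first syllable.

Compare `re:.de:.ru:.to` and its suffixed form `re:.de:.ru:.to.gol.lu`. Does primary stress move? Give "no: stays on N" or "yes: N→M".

no: stays on 1

Base `re:.de:.ru:.to` (4 syllables):
  Weights: 1 re: H, 2 de: H, 3 ru: H, 4 to L.
  Heavy syllables in the domain: 1, 2, 3. The leftmost is syllable 1 (re:).
  → primary stress on syllable 1.
Suffixed `re:.de:.ru:.to.gol.lu` (6 syllables):
  Weights: 1 re: H, 2 de: H, 3 ru: H, 4 to L, 5 gol L, 6 lu L.
  Heavy syllables in the domain: 1, 2, 3. The leftmost is syllable 1 (re:).
  → primary stress on syllable 1.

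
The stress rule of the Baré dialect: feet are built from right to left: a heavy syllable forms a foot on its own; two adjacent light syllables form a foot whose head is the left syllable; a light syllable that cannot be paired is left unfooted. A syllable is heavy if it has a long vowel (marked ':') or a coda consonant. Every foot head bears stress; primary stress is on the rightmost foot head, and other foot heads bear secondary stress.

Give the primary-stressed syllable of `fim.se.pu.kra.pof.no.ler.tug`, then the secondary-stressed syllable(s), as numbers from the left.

Weights: 1 fim H, 2 se L, 3 pu L, 4 kra L, 5 pof H, 6 no L, 7 ler H, 8 tug H.
Parse right to left (heavy = foot alone; LL = one foot; stranded L unfooted): (ˈfim) se (ˈpu.kra) (ˈpof) no (ˈler) (ˈtug).
Foot heads: 1, 3, 5, 7, 8.
Primary stress on the rightmost head = syllable 8.
Secondary stress on 1, 3, 5, 7: ˌfim.se.ˌpu.kra.ˌpof.no.ˌler.ˈtug.

primary 8, secondary 1, 3, 5, 7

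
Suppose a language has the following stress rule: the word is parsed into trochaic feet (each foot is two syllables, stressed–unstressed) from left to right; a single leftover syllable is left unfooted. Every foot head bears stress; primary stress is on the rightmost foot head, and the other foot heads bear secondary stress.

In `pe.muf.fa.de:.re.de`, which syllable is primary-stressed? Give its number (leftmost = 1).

Parse left to right into trochaic (ˈσσ) feet: (ˈpe.muf) (ˈfa.de:) (ˈre.de).
Foot heads (stressed positions): 1, 3, 5.
End Rule Rightmost: primary stress on the rightmost head = syllable 5.
Primary stress: syllable 5 → pe.muf.fa.de:.ˈre.de.

5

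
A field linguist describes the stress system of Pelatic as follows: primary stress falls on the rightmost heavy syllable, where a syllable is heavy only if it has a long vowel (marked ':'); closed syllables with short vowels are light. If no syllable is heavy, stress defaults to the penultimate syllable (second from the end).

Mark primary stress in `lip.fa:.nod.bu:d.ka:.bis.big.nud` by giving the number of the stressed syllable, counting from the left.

Weights: 1 lip L, 2 fa: H, 3 nod L, 4 bu:d H, 5 ka: H, 6 bis L, 7 big L, 8 nud L.
Heavy syllables in the domain: 2, 4, 5. The rightmost is syllable 5 (ka:).
Primary stress: syllable 5 → lip.fa:.nod.bu:d.ˈka:.bis.big.nud.

5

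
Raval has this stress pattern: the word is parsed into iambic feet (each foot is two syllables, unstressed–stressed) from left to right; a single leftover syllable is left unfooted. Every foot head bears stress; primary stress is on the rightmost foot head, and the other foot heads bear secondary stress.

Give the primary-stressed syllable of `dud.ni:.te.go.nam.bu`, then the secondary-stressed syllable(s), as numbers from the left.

primary 6, secondary 2, 4

Parse left to right into iambic (σˈσ) feet: (dud.ˈni:) (te.ˈgo) (nam.ˈbu).
Foot heads (stressed positions): 2, 4, 6.
End Rule Rightmost: primary stress on the rightmost head = syllable 6.
Secondary stress on 2, 4: dud.ˌni:.te.ˌgo.nam.ˈbu.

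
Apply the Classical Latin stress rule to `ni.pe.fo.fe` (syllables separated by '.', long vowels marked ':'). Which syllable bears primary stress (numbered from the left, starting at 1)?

Classical Latin: stress the penult if heavy (long vowel or closed), else the antepenult.
Weights: 2 pe L, 3 fo L, 4 fe L.
The penult (syllable 3, fo) is light, so stress falls on the antepenult (syllable 2, pe).
Stress on syllable 2: ni.ˈpe.fo.fe.

2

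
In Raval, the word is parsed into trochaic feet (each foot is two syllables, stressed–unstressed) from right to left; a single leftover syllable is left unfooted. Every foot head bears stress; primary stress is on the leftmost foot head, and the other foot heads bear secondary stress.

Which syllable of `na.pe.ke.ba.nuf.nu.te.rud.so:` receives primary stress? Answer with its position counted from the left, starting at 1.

Parse right to left into trochaic (ˈσσ) feet: na (ˈpe.ke) (ˈba.nuf) (ˈnu.te) (ˈrud.so:). Syllable 1 is left unfooted.
Foot heads (stressed positions): 2, 4, 6, 8.
End Rule Leftmost: primary stress on the leftmost head = syllable 2.
Primary stress: syllable 2 → na.ˈpe.ke.ba.nuf.nu.te.rud.so:.

2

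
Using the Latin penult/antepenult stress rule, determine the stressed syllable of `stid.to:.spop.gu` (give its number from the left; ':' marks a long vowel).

3

Classical Latin: stress the penult if heavy (long vowel or closed), else the antepenult.
Weights: 2 to: H, 3 spop H, 4 gu L.
The penult (syllable 3, spop) is heavy, so it takes stress.
Stress on syllable 3: stid.to:.ˈspop.gu.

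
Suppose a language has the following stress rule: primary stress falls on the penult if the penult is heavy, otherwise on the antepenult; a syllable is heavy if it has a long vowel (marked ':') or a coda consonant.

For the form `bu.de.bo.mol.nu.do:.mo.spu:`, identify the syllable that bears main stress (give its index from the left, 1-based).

6

Weights: 6 do: H, 7 mo L, 8 spu: H.
The penult (syllable 7, mo) is light, so stress falls on the antepenult (syllable 6, do:).
Primary stress: syllable 6 → bu.de.bo.mol.nu.ˈdo:.mo.spu:.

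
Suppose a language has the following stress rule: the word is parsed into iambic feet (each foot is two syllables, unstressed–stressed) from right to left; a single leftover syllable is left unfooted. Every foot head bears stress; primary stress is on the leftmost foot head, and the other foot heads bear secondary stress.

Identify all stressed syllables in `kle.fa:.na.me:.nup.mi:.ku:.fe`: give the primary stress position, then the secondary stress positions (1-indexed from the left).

primary 2, secondary 4, 6, 8

Parse right to left into iambic (σˈσ) feet: (kle.ˈfa:) (na.ˈme:) (nup.ˈmi:) (ku:.ˈfe).
Foot heads (stressed positions): 2, 4, 6, 8.
End Rule Leftmost: primary stress on the leftmost head = syllable 2.
Secondary stress on 4, 6, 8: kle.ˈfa:.na.ˌme:.nup.ˌmi:.ku:.ˌfe.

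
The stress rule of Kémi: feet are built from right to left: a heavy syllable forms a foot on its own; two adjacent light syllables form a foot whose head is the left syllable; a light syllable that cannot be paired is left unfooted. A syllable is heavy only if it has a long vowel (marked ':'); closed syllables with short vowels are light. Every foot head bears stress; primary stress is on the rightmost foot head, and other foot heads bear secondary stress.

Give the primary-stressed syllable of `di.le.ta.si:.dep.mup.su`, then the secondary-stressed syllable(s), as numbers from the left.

Weights: 1 di L, 2 le L, 3 ta L, 4 si: H, 5 dep L, 6 mup L, 7 su L.
Parse right to left (heavy = foot alone; LL = one foot; stranded L unfooted): di (ˈle.ta) (ˈsi:) dep (ˈmup.su).
Foot heads: 2, 4, 6.
Primary stress on the rightmost head = syllable 6.
Secondary stress on 2, 4: di.ˌle.ta.ˌsi:.dep.ˈmup.su.

primary 6, secondary 2, 4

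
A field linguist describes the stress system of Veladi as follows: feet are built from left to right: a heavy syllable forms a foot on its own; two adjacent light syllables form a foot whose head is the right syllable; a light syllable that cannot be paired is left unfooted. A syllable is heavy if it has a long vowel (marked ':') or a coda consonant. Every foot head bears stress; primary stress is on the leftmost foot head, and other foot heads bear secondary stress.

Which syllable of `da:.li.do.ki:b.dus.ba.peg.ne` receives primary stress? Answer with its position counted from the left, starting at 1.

Weights: 1 da: H, 2 li L, 3 do L, 4 ki:b H, 5 dus H, 6 ba L, 7 peg H, 8 ne L.
Parse left to right (heavy = foot alone; LL = one foot; stranded L unfooted): (ˈda:) (li.ˈdo) (ˈki:b) (ˈdus) ba (ˈpeg) ne.
Foot heads: 1, 3, 4, 5, 7.
Primary stress on the leftmost head = syllable 1.
Primary stress: syllable 1 → ˈda:.li.do.ki:b.dus.ba.peg.ne.

1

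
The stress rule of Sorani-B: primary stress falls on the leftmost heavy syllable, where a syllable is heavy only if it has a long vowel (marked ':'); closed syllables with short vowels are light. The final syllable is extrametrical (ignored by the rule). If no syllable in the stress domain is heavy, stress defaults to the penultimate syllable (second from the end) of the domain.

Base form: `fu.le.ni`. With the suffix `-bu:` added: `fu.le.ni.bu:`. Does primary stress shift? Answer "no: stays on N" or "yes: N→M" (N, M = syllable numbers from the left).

Base `fu.le.ni` (3 syllables):
  The final syllable (3, ni) is extrametrical; the stress domain is syllables 1–2.
  Weights: 1 fu L, 2 le L.
  No heavy syllable in the domain; default to the penultimate syllable (second from the end) of the domain = syllable 1.
  → primary stress on syllable 1.
Suffixed `fu.le.ni.bu:` (4 syllables):
  The final syllable (4, bu:) is extrametrical; the stress domain is syllables 1–3.
  Weights: 1 fu L, 2 le L, 3 ni L.
  No heavy syllable in the domain; default to the penultimate syllable (second from the end) of the domain = syllable 2.
  → primary stress on syllable 2.

yes: 1→2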